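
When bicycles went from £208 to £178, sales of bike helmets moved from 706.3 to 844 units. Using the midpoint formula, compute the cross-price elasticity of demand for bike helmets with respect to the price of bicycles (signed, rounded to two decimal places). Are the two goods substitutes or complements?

-1.14; complements

%ΔQ_{bike helmets} = (844 − 706.3)/avg = 137.7/775.15 = 0.177643…
%ΔP_{bicycles} = (178 − 208)/avg = -30/193 = -0.155440…
E_cross = (137.7/775.15) / (-30/193) = -1.1428…
E_cross < 0 ⇒ the goods are complements.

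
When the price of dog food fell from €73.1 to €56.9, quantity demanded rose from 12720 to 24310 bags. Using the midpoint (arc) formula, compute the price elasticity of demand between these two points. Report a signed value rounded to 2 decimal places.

%ΔQ = (24310 − 12720) / [(12720 + 24310)/2] = 11590/18515 = 0.625978…
%ΔP = (56.9 − 73.1) / [(73.1 + 56.9)/2] = -16.2/65 = -0.249230…
Arc Ed = %ΔQ / %ΔP = (11590/18515) / (-16.2/65) = -2.5116…

-2.51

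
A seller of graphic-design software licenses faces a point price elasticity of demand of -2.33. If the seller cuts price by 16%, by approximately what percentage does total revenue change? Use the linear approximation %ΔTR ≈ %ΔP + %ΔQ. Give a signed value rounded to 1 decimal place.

+21.3%

%ΔQ ≈ Ed × %ΔP = (-2.33) × (-16%) = +37.2800%
%ΔTR ≈ %ΔP + %ΔQ = (-16%) + (+37.2800%) = +21.2800%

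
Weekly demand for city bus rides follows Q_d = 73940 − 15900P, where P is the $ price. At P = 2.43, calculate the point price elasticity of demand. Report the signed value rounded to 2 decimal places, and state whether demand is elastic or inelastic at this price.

-1.09; elastic

dQ_d/dP = −15900. At P = 2.43, Q_d = 73940 − 15900(2.43) = 35303.
Ed = (dQ_d/dP)·(P/Q_d) = −15900 × (2.43/35303) = -1.0944…
|Ed| = 1.09 > 1, so demand is elastic.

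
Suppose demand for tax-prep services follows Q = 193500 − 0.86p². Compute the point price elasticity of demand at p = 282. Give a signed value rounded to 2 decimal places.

-1.09

dQ/dp = −2·0.86·p = -485.04. At p = 282, Q = 125109.36.
Ed = (dQ/dp)·(p/Q) = (-485.04) × (282/125109.36) = -1.0932…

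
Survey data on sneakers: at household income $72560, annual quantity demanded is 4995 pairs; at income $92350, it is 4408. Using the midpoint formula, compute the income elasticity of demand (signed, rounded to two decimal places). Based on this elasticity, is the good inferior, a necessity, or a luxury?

-0.52; inferior

%ΔQ = (4408 − 4995)/[( 4995 + 4408)/2] = -587/4701.5 = -0.124853…
%ΔIncome = (92350 − 72560)/[( 72560 + 92350)/2] = 19790/82455 = 0.240009…
E_income = (-587/4701.5) / (19790/82455) = -0.5202…
E_income < 0 ⇒ inferior good.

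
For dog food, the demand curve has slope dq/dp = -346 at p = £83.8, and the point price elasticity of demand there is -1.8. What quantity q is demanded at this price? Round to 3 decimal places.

16108.222

Ed = (dq/dp)·(p/q) ⇒ q = (dq/dp)·p/Ed = (-346)·83.8/(-1.8) = 16108.22222…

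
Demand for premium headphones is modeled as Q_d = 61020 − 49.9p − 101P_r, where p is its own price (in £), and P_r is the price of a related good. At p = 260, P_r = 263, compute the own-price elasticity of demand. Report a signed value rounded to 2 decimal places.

-0.60

At the given values, Q_d = 61020 − 49.9(260) − 101(263) = 21483.
∂Q_d/∂p = −49.9.
E = (-49.9) × (260/21483) = -0.6039…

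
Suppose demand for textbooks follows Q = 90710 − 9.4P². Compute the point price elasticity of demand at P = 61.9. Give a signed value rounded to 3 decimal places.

-1.317

dQ/dP = −2·9.4·P = -1163.72. At P = 61.9, Q = 54692.866.
Ed = (dQ/dP)·(P/Q) = (-1163.72) × (61.9/54692.866) = -1.31706…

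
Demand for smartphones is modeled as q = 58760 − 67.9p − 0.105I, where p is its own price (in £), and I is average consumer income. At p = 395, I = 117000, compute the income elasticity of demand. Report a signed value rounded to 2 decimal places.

-0.63

At the given values, q = 58760 − 67.9(395) − 0.105(117000) = 19654.5.
∂q/∂I = -0.105.
E = (-0.105) × (117000/19654.5) = -0.6250…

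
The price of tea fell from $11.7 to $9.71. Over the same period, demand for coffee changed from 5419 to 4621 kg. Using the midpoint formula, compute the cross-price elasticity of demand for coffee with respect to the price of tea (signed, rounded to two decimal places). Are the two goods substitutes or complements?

0.86; substitutes

%ΔQ_{coffee} = (4621 − 5419)/avg = -798/5020 = -0.158964…
%ΔP_{tea} = (9.71 − 11.7)/avg = -1.99/10.705 = -0.185894…
E_cross = (-798/5020) / (-1.99/10.705) = 0.8551…
E_cross > 0 ⇒ the goods are substitutes.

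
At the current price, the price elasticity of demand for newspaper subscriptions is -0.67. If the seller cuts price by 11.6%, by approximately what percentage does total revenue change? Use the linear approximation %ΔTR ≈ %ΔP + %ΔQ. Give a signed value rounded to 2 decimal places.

-3.83%

%ΔQ ≈ Ed × %ΔP = (-0.67) × (-11.6%) = +7.7720%
%ΔTR ≈ %ΔP + %ΔQ = (-11.6%) + (+7.7720%) = -3.8280%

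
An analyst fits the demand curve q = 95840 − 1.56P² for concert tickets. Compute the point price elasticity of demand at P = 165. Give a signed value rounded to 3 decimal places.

dq/dP = −2·1.56·P = -514.8. At P = 165, q = 53369.
Ed = (dq/dP)·(P/q) = (-514.8) × (165/53369) = -1.59159…

-1.592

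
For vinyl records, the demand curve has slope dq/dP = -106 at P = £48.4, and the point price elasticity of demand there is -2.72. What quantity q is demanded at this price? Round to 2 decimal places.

Ed = (dq/dP)·(P/q) ⇒ q = (dq/dP)·P/Ed = (-106)·48.4/(-2.72) = 1886.1764…

1886.18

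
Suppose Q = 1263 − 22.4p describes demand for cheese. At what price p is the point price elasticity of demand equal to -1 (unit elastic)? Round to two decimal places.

Ed = −22.4p/(1263 − 22.4p). Set this equal to -1:
22.4p = 1·(1263 − 22.4p) ⇒ 22.4p(1 + 1) = 1·1263
p = 1·1263 / (22.4·2) = 28.1919…

28.19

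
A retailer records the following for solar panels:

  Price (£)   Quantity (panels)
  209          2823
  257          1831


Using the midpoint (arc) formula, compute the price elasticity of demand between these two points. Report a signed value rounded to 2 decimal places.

%ΔQ = (1831 − 2823) / [(2823 + 1831)/2] = -992/2327 = -0.426299…
%ΔP = (257 − 209) / [(209 + 257)/2] = 48/233 = 0.206008…
Arc Ed = %ΔQ / %ΔP = (-992/2327) / (48/233) = -2.0693…

-2.07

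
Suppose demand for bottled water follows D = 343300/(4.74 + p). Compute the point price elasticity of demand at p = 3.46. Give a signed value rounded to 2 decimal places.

-0.42

dD/dp = −343300/(4.74 + p)² = -5105.59. At p = 3.46, D = 41865.9.
Ed = (dD/dp)·(p/D) = (-5105.59) × (3.46/41865.9) = -0.4219…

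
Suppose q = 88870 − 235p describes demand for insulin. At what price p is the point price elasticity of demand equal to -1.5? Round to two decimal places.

Ed = −235p/(88870 − 235p). Set this equal to -1.5:
235p = 1.5·(88870 − 235p) ⇒ 235p(1 + 1.5) = 1.5·88870
p = 1.5·88870 / (235·2.5) = 226.9021…

226.90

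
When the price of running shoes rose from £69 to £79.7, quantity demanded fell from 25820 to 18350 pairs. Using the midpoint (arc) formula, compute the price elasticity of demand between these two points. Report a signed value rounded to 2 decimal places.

%ΔQ = (18350 − 25820) / [(25820 + 18350)/2] = -7470/22085 = -0.338238…
%ΔP = (79.7 − 69) / [(69 + 79.7)/2] = 10.7/74.35 = 0.143913…
Arc Ed = %ΔQ / %ΔP = (-7470/22085) / (10.7/74.35) = -2.3502…

-2.35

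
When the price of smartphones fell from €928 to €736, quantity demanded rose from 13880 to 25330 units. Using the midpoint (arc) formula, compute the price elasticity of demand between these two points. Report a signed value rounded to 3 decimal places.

%ΔQ = (25330 − 13880) / [(13880 + 25330)/2] = 11450/19605 = 0.584034…
%ΔP = (736 − 928) / [(928 + 736)/2] = -192/832 = -0.230769…
Arc Ed = %ΔQ / %ΔP = (11450/19605) / (-192/832) = -2.53081…

-2.531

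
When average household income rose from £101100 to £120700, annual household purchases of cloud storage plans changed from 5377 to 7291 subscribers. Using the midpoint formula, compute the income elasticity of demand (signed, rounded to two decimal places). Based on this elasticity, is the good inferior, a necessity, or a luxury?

%ΔQ = (7291 − 5377)/[( 5377 + 7291)/2] = 1914/6334 = 0.302178…
%ΔIncome = (120700 − 101100)/[( 101100 + 120700)/2] = 19600/110900 = 0.176735…
E_income = (1914/6334) / (19600/110900) = 1.7097…
E_income > 1 ⇒ normal good, luxury.

1.71; luxury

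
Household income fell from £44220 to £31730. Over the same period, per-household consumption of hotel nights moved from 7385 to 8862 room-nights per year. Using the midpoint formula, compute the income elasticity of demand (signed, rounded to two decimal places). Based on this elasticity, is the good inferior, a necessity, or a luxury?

-0.55; inferior

%ΔQ = (8862 − 7385)/[( 7385 + 8862)/2] = 1477/8123.5 = 0.181818…
%ΔIncome = (31730 − 44220)/[( 44220 + 31730)/2] = -12490/37975 = -0.328900…
E_income = (1477/8123.5) / (-12490/37975) = -0.5528…
E_income < 0 ⇒ inferior good.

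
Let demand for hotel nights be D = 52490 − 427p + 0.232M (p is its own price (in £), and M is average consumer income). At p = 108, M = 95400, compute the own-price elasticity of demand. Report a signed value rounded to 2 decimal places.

-1.62

At the given values, D = 52490 − 427(108) + 0.232(95400) = 28506.8.
∂D/∂p = −427.
E = (-427) × (108/28506.8) = -1.6177…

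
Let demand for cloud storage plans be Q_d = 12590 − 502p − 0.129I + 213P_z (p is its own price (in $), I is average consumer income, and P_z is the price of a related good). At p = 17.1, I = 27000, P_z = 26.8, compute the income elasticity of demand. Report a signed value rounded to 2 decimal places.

At the given values, Q_d = 12590 − 502(17.1) − 0.129(27000) + 213(26.8) = 6231.2.
∂Q_d/∂I = -0.129.
E = (-0.129) × (27000/6231.2) = -0.5589…

-0.56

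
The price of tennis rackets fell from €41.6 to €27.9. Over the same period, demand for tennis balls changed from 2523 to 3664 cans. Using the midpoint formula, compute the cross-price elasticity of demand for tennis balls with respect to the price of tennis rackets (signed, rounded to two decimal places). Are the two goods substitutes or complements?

%ΔQ_{tennis balls} = (3664 − 2523)/avg = 1141/3093.5 = 0.368837…
%ΔP_{tennis rackets} = (27.9 − 41.6)/avg = -13.7/34.75 = -0.394244…
E_cross = (1141/3093.5) / (-13.7/34.75) = -0.9355…
E_cross < 0 ⇒ the goods are complements.

-0.94; complements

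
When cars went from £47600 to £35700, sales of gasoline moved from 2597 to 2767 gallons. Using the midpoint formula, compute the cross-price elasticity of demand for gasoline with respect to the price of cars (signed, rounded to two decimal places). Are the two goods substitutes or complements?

-0.22; complements

%ΔQ_{gasoline} = (2767 − 2597)/avg = 170/2682 = 0.063385…
%ΔP_{cars} = (35700 − 47600)/avg = -11900/41650 = -0.285714…
E_cross = (170/2682) / (-11900/41650) = -0.2218…
E_cross < 0 ⇒ the goods are complements.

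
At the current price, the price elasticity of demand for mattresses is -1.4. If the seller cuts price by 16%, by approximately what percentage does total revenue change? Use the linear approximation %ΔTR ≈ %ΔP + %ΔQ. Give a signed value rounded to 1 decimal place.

+6.4%

%ΔQ ≈ Ed × %ΔP = (-1.4) × (-16%) = +22.4000%
%ΔTR ≈ %ΔP + %ΔQ = (-16%) + (+22.4000%) = +6.4000%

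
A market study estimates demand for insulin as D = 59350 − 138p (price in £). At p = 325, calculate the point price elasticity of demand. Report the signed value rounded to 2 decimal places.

-3.09

dD/dp = −138. At p = 325, D = 59350 − 138(325) = 14500.
Ed = (dD/dp)·(p/D) = −138 × (325/14500) = -3.0931…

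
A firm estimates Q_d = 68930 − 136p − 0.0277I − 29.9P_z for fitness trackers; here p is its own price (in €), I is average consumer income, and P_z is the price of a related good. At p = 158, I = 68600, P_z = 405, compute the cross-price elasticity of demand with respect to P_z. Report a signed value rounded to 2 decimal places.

-0.36

At the given values, Q_d = 68930 − 136(158) − 0.0277(68600) − 29.9(405) = 33432.28.
∂Q_d/∂P_z = -29.9.
E = (-29.9) × (405/33432.28) = -0.3622…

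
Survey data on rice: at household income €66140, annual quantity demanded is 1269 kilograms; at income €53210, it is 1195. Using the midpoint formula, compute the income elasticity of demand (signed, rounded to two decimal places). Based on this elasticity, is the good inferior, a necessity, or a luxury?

%ΔQ = (1195 − 1269)/[( 1269 + 1195)/2] = -74/1232 = -0.060064…
%ΔIncome = (53210 − 66140)/[( 66140 + 53210)/2] = -12930/59675 = -0.216673…
E_income = (-74/1232) / (-12930/59675) = 0.2772…
0 < E_income < 1 ⇒ normal good, necessity.

0.28; necessity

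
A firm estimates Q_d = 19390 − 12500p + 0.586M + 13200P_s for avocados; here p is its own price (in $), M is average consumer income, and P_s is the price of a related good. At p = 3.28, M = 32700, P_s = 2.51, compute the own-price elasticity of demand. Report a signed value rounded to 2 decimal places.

-1.34

At the given values, Q_d = 19390 − 12500(3.28) + 0.586(32700) + 13200(2.51) = 30684.2.
∂Q_d/∂p = −12500.
E = (-12500) × (3.28/30684.2) = -1.3361…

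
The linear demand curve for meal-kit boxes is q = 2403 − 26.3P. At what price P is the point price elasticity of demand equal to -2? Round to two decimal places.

Ed = −26.3P/(2403 − 26.3P). Set this equal to -2:
26.3P = 2·(2403 − 26.3P) ⇒ 26.3P(1 + 2) = 2·2403
P = 2·2403 / (26.3·3) = 60.9125…

60.91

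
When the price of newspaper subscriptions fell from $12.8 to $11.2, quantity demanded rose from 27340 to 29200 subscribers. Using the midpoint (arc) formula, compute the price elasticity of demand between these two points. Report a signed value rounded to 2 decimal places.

-0.49

%ΔQ = (29200 − 27340) / [(27340 + 29200)/2] = 1860/28270 = 0.065794…
%ΔP = (11.2 − 12.8) / [(12.8 + 11.2)/2] = -1.6/12 = -0.133333…
Arc Ed = %ΔQ / %ΔP = (1860/28270) / (-1.6/12) = -0.4934…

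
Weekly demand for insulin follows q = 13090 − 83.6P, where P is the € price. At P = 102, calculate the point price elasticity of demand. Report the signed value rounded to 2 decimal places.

-1.87

dq/dP = −83.6. At P = 102, q = 13090 − 83.6(102) = 4562.8.
Ed = (dq/dP)·(P/q) = −83.6 × (102/4562.8) = -1.8688…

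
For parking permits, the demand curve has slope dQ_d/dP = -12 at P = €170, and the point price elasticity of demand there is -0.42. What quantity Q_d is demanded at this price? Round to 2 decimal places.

Ed = (dQ_d/dP)·(P/Q_d) ⇒ Q_d = (dQ_d/dP)·P/Ed = (-12)·170/(-0.42) = 4857.1428…

4857.14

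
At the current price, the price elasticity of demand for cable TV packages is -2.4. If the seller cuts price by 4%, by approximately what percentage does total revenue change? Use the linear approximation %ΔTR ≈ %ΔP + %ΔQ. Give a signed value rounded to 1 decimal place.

%ΔQ ≈ Ed × %ΔP = (-2.4) × (-4%) = +9.6000%
%ΔTR ≈ %ΔP + %ΔQ = (-4%) + (+9.6000%) = +5.6000%

+5.6%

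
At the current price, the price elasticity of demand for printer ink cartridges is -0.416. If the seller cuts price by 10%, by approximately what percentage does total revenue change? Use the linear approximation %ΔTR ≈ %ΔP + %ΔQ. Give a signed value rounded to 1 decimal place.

%ΔQ ≈ Ed × %ΔP = (-0.416) × (-10%) = +4.1600%
%ΔTR ≈ %ΔP + %ΔQ = (-10%) + (+4.1600%) = -5.8400%

-5.8%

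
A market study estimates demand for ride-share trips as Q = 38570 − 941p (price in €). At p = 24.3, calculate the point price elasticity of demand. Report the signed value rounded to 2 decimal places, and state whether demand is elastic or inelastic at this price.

dQ/dp = −941. At p = 24.3, Q = 38570 − 941(24.3) = 15703.7.
Ed = (dQ/dp)·(p/Q) = −941 × (24.3/15703.7) = -1.4561…
|Ed| = 1.46 > 1, so demand is elastic.

-1.46; elastic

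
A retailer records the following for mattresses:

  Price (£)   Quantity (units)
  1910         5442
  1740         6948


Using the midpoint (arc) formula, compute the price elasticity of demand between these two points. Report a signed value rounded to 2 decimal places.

-2.61

%ΔQ = (6948 − 5442) / [(5442 + 6948)/2] = 1506/6195 = 0.243099…
%ΔP = (1740 − 1910) / [(1910 + 1740)/2] = -170/1825 = -0.093150…
Arc Ed = %ΔQ / %ΔP = (1506/6195) / (-170/1825) = -2.6097…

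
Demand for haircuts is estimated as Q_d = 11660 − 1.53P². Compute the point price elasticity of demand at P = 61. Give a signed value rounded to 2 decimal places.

dQ_d/dP = −2·1.53·P = -186.66. At P = 61, Q_d = 5966.87.
Ed = (dQ_d/dP)·(P/Q_d) = (-186.66) × (61/5966.87) = -1.9082…

-1.91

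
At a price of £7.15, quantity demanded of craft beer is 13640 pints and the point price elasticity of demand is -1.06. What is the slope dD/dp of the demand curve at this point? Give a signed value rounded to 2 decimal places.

Ed = (dD/dp)·(p/D) ⇒ dD/dp = Ed·D/p = (-1.06)·13640/7.15 = -2022.1538…

-2022.15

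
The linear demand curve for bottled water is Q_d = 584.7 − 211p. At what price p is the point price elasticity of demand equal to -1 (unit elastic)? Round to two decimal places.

1.39

Ed = −211p/(584.7 − 211p). Set this equal to -1:
211p = 1·(584.7 − 211p) ⇒ 211p(1 + 1) = 1·584.7
p = 1·584.7 / (211·2) = 1.3855…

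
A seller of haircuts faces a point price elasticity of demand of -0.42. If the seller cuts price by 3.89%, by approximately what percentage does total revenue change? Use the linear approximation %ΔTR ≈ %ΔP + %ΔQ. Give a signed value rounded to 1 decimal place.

%ΔQ ≈ Ed × %ΔP = (-0.42) × (-3.89%) = +1.6338%
%ΔTR ≈ %ΔP + %ΔQ = (-3.89%) + (+1.6338%) = -2.2562%

-2.3%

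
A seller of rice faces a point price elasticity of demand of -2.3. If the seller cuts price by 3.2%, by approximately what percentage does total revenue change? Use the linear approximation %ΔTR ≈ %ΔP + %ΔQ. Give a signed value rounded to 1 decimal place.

+4.2%

%ΔQ ≈ Ed × %ΔP = (-2.3) × (-3.2%) = +7.3600%
%ΔTR ≈ %ΔP + %ΔQ = (-3.2%) + (+7.3600%) = +4.1600%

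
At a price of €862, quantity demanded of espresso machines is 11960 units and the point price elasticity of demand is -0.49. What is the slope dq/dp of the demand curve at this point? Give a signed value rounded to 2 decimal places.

-6.80

Ed = (dq/dp)·(p/q) ⇒ dq/dp = Ed·q/p = (-0.49)·11960/862 = -6.7986…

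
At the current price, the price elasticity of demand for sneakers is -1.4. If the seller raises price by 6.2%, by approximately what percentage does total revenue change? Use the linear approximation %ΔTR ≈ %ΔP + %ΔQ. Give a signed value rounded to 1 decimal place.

-2.5%

%ΔQ ≈ Ed × %ΔP = (-1.4) × (+6.2%) = -8.6800%
%ΔTR ≈ %ΔP + %ΔQ = (+6.2%) + (-8.6800%) = -2.4800%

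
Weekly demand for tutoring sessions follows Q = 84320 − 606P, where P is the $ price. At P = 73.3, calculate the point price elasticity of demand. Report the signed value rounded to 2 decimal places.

-1.11

dQ/dP = −606. At P = 73.3, Q = 84320 − 606(73.3) = 39900.2.
Ed = (dQ/dP)·(P/Q) = −606 × (73.3/39900.2) = -1.1132…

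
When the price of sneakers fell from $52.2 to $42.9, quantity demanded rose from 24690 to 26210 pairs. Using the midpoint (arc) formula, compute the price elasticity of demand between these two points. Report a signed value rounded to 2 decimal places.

%ΔQ = (26210 − 24690) / [(24690 + 26210)/2] = 1520/25450 = 0.059724…
%ΔP = (42.9 − 52.2) / [(52.2 + 42.9)/2] = -9.3/47.55 = -0.195583…
Arc Ed = %ΔQ / %ΔP = (1520/25450) / (-9.3/47.55) = -0.3053…

-0.31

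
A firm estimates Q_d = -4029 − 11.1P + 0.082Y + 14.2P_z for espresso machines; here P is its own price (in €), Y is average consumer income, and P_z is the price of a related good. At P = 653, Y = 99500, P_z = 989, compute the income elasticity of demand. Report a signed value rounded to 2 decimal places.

0.75

At the given values, Q_d = -4029 − 11.1(653) + 0.082(99500) + 14.2(989) = 10925.5.
∂Q_d/∂Y = 0.082.
E = (0.082) × (99500/10925.5) = 0.7467…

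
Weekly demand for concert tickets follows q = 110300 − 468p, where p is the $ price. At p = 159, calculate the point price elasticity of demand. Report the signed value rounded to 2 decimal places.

-2.07

dq/dp = −468. At p = 159, q = 110300 − 468(159) = 35888.
Ed = (dq/dp)·(p/q) = −468 × (159/35888) = -2.0734…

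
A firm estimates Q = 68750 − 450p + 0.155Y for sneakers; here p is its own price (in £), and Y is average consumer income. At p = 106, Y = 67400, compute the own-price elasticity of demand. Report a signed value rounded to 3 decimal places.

-1.514

At the given values, Q = 68750 − 450(106) + 0.155(67400) = 31497.
∂Q/∂p = −450.
E = (-450) × (106/31497) = -1.51442…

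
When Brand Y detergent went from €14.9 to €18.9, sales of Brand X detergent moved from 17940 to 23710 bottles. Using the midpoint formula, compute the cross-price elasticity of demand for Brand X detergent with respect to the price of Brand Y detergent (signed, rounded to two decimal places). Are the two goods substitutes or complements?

1.17; substitutes

%ΔQ_{Brand X detergent} = (23710 − 17940)/avg = 5770/20825 = 0.277070…
%ΔP_{Brand Y detergent} = (18.9 − 14.9)/avg = 4/16.9 = 0.236686…
E_cross = (5770/20825) / (4/16.9) = 1.1706…
E_cross > 0 ⇒ the goods are substitutes.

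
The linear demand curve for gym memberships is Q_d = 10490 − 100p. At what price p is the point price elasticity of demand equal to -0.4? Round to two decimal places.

Ed = −100p/(10490 − 100p). Set this equal to -0.4:
100p = 0.4·(10490 − 100p) ⇒ 100p(1 + 0.4) = 0.4·10490
p = 0.4·10490 / (100·1.4) = 29.9714…

29.97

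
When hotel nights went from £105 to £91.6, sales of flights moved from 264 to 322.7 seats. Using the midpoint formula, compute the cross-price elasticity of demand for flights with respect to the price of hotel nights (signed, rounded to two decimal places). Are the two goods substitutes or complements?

-1.47; complements

%ΔQ_{flights} = (322.7 − 264)/avg = 58.7/293.35 = 0.200102…
%ΔP_{hotel nights} = (91.6 − 105)/avg = -13.4/98.3 = -0.136317…
E_cross = (58.7/293.35) / (-13.4/98.3) = -1.4679…
E_cross < 0 ⇒ the goods are complements.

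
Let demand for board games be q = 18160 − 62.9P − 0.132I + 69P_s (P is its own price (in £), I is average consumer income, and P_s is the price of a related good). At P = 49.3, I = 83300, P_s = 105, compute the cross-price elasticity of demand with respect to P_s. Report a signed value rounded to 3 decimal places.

0.641

At the given values, q = 18160 − 62.9(49.3) − 0.132(83300) + 69(105) = 11308.43.
∂q/∂P_s = 69.
E = (69) × (105/11308.43) = 0.64067…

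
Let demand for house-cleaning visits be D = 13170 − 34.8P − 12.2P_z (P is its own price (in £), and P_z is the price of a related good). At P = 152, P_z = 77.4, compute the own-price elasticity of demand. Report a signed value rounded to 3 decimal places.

At the given values, D = 13170 − 34.8(152) − 12.2(77.4) = 6936.12.
∂D/∂P = −34.8.
E = (-34.8) × (152/6936.12) = -0.76261…

-0.763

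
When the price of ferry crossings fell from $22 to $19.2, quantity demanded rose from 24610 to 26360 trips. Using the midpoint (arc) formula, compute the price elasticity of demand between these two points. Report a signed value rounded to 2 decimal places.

%ΔQ = (26360 − 24610) / [(24610 + 26360)/2] = 1750/25485 = 0.068667…
%ΔP = (19.2 − 22) / [(22 + 19.2)/2] = -2.8/20.6 = -0.135922…
Arc Ed = %ΔQ / %ΔP = (1750/25485) / (-2.8/20.6) = -0.5051…

-0.51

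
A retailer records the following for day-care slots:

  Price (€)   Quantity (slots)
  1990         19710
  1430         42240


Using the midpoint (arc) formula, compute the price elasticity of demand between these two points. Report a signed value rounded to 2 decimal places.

%ΔQ = (42240 − 19710) / [(19710 + 42240)/2] = 22530/30975 = 0.727360…
%ΔP = (1430 − 1990) / [(1990 + 1430)/2] = -560/1710 = -0.327485…
Arc Ed = %ΔQ / %ΔP = (22530/30975) / (-560/1710) = -2.2210…

-2.22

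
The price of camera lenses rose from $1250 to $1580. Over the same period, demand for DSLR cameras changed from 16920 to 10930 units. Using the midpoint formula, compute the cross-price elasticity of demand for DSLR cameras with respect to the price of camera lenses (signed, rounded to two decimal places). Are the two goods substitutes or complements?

-1.84; complements

%ΔQ_{DSLR cameras} = (10930 − 16920)/avg = -5990/13925 = -0.430161…
%ΔP_{camera lenses} = (1580 − 1250)/avg = 330/1415 = 0.233215…
E_cross = (-5990/13925) / (330/1415) = -1.8444…
E_cross < 0 ⇒ the goods are complements.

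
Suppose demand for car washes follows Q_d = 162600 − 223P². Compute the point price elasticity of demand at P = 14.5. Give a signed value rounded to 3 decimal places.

dQ_d/dP = −2·223·P = -6467. At P = 14.5, Q_d = 115714.25.
Ed = (dQ_d/dP)·(P/Q_d) = (-6467) × (14.5/115714.25) = -0.81037…

-0.810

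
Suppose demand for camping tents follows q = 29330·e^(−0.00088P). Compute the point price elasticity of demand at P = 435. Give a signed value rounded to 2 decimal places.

dq/dP = −0.00088·q = -17.6014. At P = 435, q = 20001.6.
Ed = (dq/dP)·(P/q) = (-17.6014) × (435/20001.6) = -0.3828

-0.38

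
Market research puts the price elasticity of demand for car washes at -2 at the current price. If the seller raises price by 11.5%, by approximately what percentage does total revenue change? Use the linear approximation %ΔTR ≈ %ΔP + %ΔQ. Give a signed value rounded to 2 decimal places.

-11.50%

%ΔQ ≈ Ed × %ΔP = (-2) × (+11.5%) = -23.0000%
%ΔTR ≈ %ΔP + %ΔQ = (+11.5%) + (-23.0000%) = -11.5000%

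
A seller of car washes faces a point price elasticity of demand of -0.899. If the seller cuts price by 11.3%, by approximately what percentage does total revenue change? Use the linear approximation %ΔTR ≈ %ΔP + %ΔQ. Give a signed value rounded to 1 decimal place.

%ΔQ ≈ Ed × %ΔP = (-0.899) × (-11.3%) = +10.1587%
%ΔTR ≈ %ΔP + %ΔQ = (-11.3%) + (+10.1587%) = -1.1413%

-1.1%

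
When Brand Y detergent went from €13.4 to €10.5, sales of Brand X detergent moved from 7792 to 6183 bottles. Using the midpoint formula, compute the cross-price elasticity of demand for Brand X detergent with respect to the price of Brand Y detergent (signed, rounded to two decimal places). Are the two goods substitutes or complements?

0.95; substitutes

%ΔQ_{Brand X detergent} = (6183 − 7792)/avg = -1609/6987.5 = -0.230268…
%ΔP_{Brand Y detergent} = (10.5 − 13.4)/avg = -2.9/11.95 = -0.242677…
E_cross = (-1609/6987.5) / (-2.9/11.95) = 0.9488…
E_cross > 0 ⇒ the goods are substitutes.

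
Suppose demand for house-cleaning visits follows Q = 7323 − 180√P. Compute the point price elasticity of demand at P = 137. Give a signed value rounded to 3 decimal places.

dQ/dP = −180/(2√P) = -7.68922. At P = 137, Q = 5216.15.
Ed = (dQ/dP)·(P/Q) = (-7.68922) × (137/5216.15) = -0.20195…

-0.202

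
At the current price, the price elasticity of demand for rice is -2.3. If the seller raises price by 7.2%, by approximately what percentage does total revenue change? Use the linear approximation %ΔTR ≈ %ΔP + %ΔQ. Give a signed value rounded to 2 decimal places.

-9.36%

%ΔQ ≈ Ed × %ΔP = (-2.3) × (+7.2%) = -16.5600%
%ΔTR ≈ %ΔP + %ΔQ = (+7.2%) + (-16.5600%) = -9.3600%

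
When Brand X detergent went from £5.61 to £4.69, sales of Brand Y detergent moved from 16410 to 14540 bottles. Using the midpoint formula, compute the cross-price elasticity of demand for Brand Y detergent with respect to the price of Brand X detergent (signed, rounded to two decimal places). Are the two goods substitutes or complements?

0.68; substitutes

%ΔQ_{Brand Y detergent} = (14540 − 16410)/avg = -1870/15475 = -0.120840…
%ΔP_{Brand X detergent} = (4.69 − 5.61)/avg = -0.92/5.15 = -0.178640…
E_cross = (-1870/15475) / (-0.92/5.15) = 0.6764…
E_cross > 0 ⇒ the goods are substitutes.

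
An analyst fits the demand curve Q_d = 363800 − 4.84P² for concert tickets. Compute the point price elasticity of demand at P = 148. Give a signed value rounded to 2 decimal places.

dQ_d/dP = −2·4.84·P = -1432.64. At P = 148, Q_d = 257784.64.
Ed = (dQ_d/dP)·(P/Q_d) = (-1432.64) × (148/257784.64) = -0.8225…

-0.82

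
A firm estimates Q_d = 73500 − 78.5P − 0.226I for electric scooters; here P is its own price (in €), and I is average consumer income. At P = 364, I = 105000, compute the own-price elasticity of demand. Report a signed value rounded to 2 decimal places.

At the given values, Q_d = 73500 − 78.5(364) − 0.226(105000) = 21196.
∂Q_d/∂P = −78.5.
E = (-78.5) × (364/21196) = -1.3480…

-1.35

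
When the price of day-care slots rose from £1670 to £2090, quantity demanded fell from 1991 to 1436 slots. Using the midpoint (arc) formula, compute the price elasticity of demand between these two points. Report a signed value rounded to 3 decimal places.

%ΔQ = (1436 − 1991) / [(1991 + 1436)/2] = -555/1713.5 = -0.323898…
%ΔP = (2090 − 1670) / [(1670 + 2090)/2] = 420/1880 = 0.223404…
Arc Ed = %ΔQ / %ΔP = (-555/1713.5) / (420/1880) = -1.44983…

-1.450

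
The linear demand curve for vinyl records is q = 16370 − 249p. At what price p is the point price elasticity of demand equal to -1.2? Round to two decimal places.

Ed = −249p/(16370 − 249p). Set this equal to -1.2:
249p = 1.2·(16370 − 249p) ⇒ 249p(1 + 1.2) = 1.2·16370
p = 1.2·16370 / (249·2.2) = 35.8598…

35.86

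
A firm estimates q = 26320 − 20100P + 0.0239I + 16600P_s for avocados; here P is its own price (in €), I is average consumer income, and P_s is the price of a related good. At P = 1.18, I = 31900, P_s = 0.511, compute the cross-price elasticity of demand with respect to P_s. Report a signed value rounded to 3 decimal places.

0.716

At the given values, q = 26320 − 20100(1.18) + 0.0239(31900) + 16600(0.511) = 11847.01.
∂q/∂P_s = 16600.
E = (16600) × (0.511/11847.01) = 0.71601…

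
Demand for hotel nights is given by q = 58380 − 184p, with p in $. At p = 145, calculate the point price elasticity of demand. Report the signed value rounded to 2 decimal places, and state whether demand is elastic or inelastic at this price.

dq/dp = −184. At p = 145, q = 58380 − 184(145) = 31700.
Ed = (dq/dp)·(p/q) = −184 × (145/31700) = -0.8416…
|Ed| = 0.84 < 1, so demand is inelastic.

-0.84; inelastic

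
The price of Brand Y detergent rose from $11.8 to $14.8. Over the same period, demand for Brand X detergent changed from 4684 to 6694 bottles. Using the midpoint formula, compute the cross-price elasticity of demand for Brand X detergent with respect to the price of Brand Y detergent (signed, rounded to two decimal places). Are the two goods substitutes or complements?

%ΔQ_{Brand X detergent} = (6694 − 4684)/avg = 2010/5689 = 0.353313…
%ΔP_{Brand Y detergent} = (14.8 − 11.8)/avg = 3/13.3 = 0.225563…
E_cross = (2010/5689) / (3/13.3) = 1.5663…
E_cross > 0 ⇒ the goods are substitutes.

1.57; substitutes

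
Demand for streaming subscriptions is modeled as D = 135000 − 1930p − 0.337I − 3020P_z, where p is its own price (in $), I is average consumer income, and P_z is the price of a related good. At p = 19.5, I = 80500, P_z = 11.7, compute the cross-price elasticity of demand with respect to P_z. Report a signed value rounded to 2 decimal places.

At the given values, D = 135000 − 1930(19.5) − 0.337(80500) − 3020(11.7) = 34902.5.
∂D/∂P_z = -3020.
E = (-3020) × (11.7/34902.5) = -1.0123…

-1.01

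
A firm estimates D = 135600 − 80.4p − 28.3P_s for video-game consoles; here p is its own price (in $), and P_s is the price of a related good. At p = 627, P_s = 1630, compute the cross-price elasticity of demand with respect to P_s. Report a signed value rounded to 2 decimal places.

At the given values, D = 135600 − 80.4(627) − 28.3(1630) = 39060.2.
∂D/∂P_s = -28.3.
E = (-28.3) × (1630/39060.2) = -1.1809…

-1.18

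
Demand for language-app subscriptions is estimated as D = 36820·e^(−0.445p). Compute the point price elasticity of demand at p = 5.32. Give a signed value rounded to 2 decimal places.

dD/dp = −0.445·D = -1535.66. At p = 5.32, D = 3450.92.
Ed = (dD/dp)·(p/D) = (-1535.66) × (5.32/3450.92) = -2.3674

-2.37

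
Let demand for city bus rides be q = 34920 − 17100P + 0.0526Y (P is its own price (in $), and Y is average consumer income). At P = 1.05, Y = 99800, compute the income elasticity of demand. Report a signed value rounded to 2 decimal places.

0.24

At the given values, q = 34920 − 17100(1.05) + 0.0526(99800) = 22214.48.
∂q/∂Y = 0.0526.
E = (0.0526) × (99800/22214.48) = 0.2363…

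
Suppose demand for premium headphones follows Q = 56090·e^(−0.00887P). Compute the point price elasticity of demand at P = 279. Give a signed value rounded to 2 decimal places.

dQ/dP = −0.00887·Q = -41.8839. At P = 279, Q = 4721.98.
Ed = (dQ/dP)·(P/Q) = (-41.8839) × (279/4721.98) = -2.4747…

-2.47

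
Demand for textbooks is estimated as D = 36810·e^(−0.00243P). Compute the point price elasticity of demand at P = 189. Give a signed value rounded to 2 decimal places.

-0.46

dD/dP = −0.00243·D = -56.5085. At P = 189, D = 23254.5.
Ed = (dD/dP)·(P/D) = (-56.5085) × (189/23254.5) = -0.4592…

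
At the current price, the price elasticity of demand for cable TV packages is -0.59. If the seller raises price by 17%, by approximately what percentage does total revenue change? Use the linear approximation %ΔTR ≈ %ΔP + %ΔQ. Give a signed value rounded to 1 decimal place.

%ΔQ ≈ Ed × %ΔP = (-0.59) × (+17%) = -10.0300%
%ΔTR ≈ %ΔP + %ΔQ = (+17%) + (-10.0300%) = +6.9700%

+7.0%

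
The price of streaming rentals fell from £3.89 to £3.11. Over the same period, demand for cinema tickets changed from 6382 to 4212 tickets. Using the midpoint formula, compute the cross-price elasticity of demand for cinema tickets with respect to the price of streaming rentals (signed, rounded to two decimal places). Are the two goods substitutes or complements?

1.84; substitutes

%ΔQ_{cinema tickets} = (4212 − 6382)/avg = -2170/5297 = -0.409665…
%ΔP_{streaming rentals} = (3.11 − 3.89)/avg = -0.78/3.5 = -0.222857…
E_cross = (-2170/5297) / (-0.78/3.5) = 1.8382…
E_cross > 0 ⇒ the goods are substitutes.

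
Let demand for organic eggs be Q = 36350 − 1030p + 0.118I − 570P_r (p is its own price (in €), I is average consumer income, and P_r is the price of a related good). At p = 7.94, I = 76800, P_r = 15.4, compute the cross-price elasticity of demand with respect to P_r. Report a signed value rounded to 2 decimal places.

-0.31

At the given values, Q = 36350 − 1030(7.94) + 0.118(76800) − 570(15.4) = 28456.2.
∂Q/∂P_r = -570.
E = (-570) × (15.4/28456.2) = -0.3084…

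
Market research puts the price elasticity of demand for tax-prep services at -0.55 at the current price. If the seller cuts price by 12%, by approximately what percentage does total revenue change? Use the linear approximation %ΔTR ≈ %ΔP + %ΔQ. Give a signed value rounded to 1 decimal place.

-5.4%

%ΔQ ≈ Ed × %ΔP = (-0.55) × (-12%) = +6.6000%
%ΔTR ≈ %ΔP + %ΔQ = (-12%) + (+6.6000%) = -5.4000%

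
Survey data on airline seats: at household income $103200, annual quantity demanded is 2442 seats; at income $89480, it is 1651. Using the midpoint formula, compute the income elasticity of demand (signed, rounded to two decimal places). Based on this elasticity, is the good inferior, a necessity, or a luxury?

2.71; luxury

%ΔQ = (1651 − 2442)/[( 2442 + 1651)/2] = -791/2046.5 = -0.386513…
%ΔIncome = (89480 − 103200)/[( 103200 + 89480)/2] = -13720/96340 = -0.142412…
E_income = (-791/2046.5) / (-13720/96340) = 2.7140…
E_income > 1 ⇒ normal good, luxury.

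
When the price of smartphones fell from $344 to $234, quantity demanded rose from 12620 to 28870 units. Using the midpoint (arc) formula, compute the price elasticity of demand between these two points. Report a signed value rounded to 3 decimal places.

%ΔQ = (28870 − 12620) / [(12620 + 28870)/2] = 16250/20745 = 0.783321…
%ΔP = (234 − 344) / [(344 + 234)/2] = -110/289 = -0.380622…
Arc Ed = %ΔQ / %ΔP = (16250/20745) / (-110/289) = -2.05799…

-2.058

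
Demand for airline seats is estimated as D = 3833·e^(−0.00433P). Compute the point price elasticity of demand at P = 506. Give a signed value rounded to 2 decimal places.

dD/dP = −0.00433·D = -1.85565. At P = 506, D = 428.557.
Ed = (dD/dP)·(P/D) = (-1.85565) × (506/428.557) = -2.1909…

-2.19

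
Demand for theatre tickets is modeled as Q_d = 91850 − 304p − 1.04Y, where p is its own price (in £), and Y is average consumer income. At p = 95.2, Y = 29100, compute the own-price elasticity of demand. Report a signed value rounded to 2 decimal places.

-0.89

At the given values, Q_d = 91850 − 304(95.2) − 1.04(29100) = 32645.2.
∂Q_d/∂p = −304.
E = (-304) × (95.2/32645.2) = -0.8865…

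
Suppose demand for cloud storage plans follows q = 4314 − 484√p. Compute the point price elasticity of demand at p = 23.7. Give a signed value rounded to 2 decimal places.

dq/dp = −484/(2√p) = -49.7097. At p = 23.7, q = 1957.76.
Ed = (dq/dp)·(p/q) = (-49.7097) × (23.7/1957.76) = -0.6017…

-0.60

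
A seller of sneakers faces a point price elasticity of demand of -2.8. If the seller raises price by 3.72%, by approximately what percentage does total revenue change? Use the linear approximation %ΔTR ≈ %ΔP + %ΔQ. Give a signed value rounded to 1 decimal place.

%ΔQ ≈ Ed × %ΔP = (-2.8) × (+3.72%) = -10.4160%
%ΔTR ≈ %ΔP + %ΔQ = (+3.72%) + (-10.4160%) = -6.6960%

-6.7%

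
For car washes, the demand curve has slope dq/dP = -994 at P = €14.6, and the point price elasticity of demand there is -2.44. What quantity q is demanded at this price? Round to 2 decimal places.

Ed = (dq/dP)·(P/q) ⇒ q = (dq/dP)·P/Ed = (-994)·14.6/(-2.44) = 5947.7049…

5947.70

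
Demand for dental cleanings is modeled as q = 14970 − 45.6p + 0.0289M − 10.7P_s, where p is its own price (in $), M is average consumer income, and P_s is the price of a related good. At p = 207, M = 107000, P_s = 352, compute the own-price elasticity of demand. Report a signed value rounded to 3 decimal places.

At the given values, q = 14970 − 45.6(207) + 0.0289(107000) − 10.7(352) = 4856.7.
∂q/∂p = −45.6.
E = (-45.6) × (207/4856.7) = -1.94354…

-1.944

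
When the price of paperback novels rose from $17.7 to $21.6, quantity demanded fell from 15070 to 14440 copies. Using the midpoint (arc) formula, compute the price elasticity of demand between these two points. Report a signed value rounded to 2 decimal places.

%ΔQ = (14440 − 15070) / [(15070 + 14440)/2] = -630/14755 = -0.042697…
%ΔP = (21.6 − 17.7) / [(17.7 + 21.6)/2] = 3.9/19.65 = 0.198473…
Arc Ed = %ΔQ / %ΔP = (-630/14755) / (3.9/19.65) = -0.2151…

-0.22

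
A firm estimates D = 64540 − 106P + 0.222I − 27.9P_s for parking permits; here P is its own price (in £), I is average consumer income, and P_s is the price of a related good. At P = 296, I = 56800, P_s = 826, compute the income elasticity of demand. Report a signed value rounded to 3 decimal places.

0.555

At the given values, D = 64540 − 106(296) + 0.222(56800) − 27.9(826) = 22728.2.
∂D/∂I = 0.222.
E = (0.222) × (56800/22728.2) = 0.55479…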